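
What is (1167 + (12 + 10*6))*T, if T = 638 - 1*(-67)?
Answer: 873495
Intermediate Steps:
T = 705 (T = 638 + 67 = 705)
(1167 + (12 + 10*6))*T = (1167 + (12 + 10*6))*705 = (1167 + (12 + 60))*705 = (1167 + 72)*705 = 1239*705 = 873495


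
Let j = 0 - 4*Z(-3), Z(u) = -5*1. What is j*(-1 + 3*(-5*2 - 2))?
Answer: -740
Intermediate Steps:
Z(u) = -5
j = 20 (j = 0 - 4*(-5) = 0 + 20 = 20)
j*(-1 + 3*(-5*2 - 2)) = 20*(-1 + 3*(-5*2 - 2)) = 20*(-1 + 3*(-10 - 2)) = 20*(-1 + 3*(-12)) = 20*(-1 - 36) = 20*(-37) = -740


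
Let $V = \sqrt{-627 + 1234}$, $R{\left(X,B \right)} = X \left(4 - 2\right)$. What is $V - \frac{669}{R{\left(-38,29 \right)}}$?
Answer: $\frac{669}{76} + \sqrt{607} \approx 33.44$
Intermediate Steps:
$R{\left(X,B \right)} = 2 X$ ($R{\left(X,B \right)} = X 2 = 2 X$)
$V = \sqrt{607} \approx 24.637$
$V - \frac{669}{R{\left(-38,29 \right)}} = \sqrt{607} - \frac{669}{2 \left(-38\right)} = \sqrt{607} - \frac{669}{-76} = \sqrt{607} - - \frac{669}{76} = \sqrt{607} + \frac{669}{76} = \frac{669}{76} + \sqrt{607}$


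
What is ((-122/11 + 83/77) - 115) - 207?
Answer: -25565/77 ≈ -332.01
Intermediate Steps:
((-122/11 + 83/77) - 115) - 207 = (-771/77 - 115) - 207 = -9626/77 - 207 = -25565/77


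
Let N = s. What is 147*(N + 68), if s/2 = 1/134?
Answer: 669879/67 ≈ 9998.2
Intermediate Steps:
s = 1/67 (s = 2/134 = 2*(1/134) = 1/67 ≈ 0.014925)
N = 1/67 ≈ 0.014925
147*(N + 68) = 147*(1/67 + 68) = 147*(4557/67) = 669879/67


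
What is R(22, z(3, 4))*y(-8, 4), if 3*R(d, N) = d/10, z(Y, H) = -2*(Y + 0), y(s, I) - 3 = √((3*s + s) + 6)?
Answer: 11/5 + 11*I*√26/15 ≈ 2.2 + 3.7393*I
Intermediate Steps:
y(s, I) = 3 + √(6 + 4*s) (y(s, I) = 3 + √((3*s + s) + 6) = 3 + √(4*s + 6) = 3 + √(6 + 4*s))
z(Y, H) = -2*Y
R(d, N) = d/30 (R(d, N) = (d/10)/3 = d/30)
R(22, z(3, 4))*y(-8, 4) = ((1/30)*22)*(3 + √(6 + 4*(-8))) = 11*(3 + √(6 - 32))/15 = 11*(3 + √(-26))/15 = 11*(3 + I*√26)/15 = 11/5 + 11*I*√26/15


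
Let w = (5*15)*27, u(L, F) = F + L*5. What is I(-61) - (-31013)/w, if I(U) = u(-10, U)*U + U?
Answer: 13618763/2025 ≈ 6725.3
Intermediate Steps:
u(L, F) = F + 5*L
I(U) = U + U*(-50 + U) (I(U) = (U + 5*(-10))*U + U = (U - 50)*U + U = (-50 + U)*U + U = U*(-50 + U) + U = U + U*(-50 + U))
w = 2025 (w = 75*27 = 2025)
I(-61) - (-31013)/w = -61*(-49 - 61) - (-31013)/2025 = -61*(-110) - (-31013)/2025 = 6710 - 1*(-31013/2025) = 6710 + 31013/2025 = 13618763/2025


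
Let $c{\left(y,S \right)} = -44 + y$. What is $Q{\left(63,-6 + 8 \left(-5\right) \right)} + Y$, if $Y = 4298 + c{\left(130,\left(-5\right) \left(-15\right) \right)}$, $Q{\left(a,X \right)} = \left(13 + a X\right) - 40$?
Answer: $1459$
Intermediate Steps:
$Q{\left(a,X \right)} = -27 + X a$ ($Q{\left(a,X \right)} = \left(13 + X a\right) - 40 = -27 + X a$)
$Y = 4384$ ($Y = 4298 + \left(-44 + 130\right) = 4298 + 86 = 4384$)
$Q{\left(63,-6 + 8 \left(-5\right) \right)} + Y = \left(-27 + \left(-6 + 8 \left(-5\right)\right) 63\right) + 4384 = \left(-27 + \left(-6 - 40\right) 63\right) + 4384 = \left(-27 - 2898\right) + 4384 = -2925 + 4384 = 1459$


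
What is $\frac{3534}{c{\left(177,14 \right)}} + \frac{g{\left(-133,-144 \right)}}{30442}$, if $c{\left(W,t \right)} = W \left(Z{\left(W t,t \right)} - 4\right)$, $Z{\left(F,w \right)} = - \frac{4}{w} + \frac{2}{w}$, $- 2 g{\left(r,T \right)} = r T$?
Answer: $- \frac{133704634}{26043131} \approx -5.134$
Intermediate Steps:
$g{\left(r,T \right)} = - \frac{T r}{2}$ ($g{\left(r,T \right)} = - \frac{r T}{2} = - \frac{T r}{2}$)
$Z{\left(F,w \right)} = - \frac{2}{w}$
$c{\left(W,t \right)} = W \left(-4 - \frac{2}{t}\right)$ ($c{\left(W,t \right)} = W \left(- \frac{2}{t} - 4\right) = W \left(-4 - \frac{2}{t}\right)$)
$\frac{3534}{c{\left(177,14 \right)}} + \frac{g{\left(-133,-144 \right)}}{30442} = \frac{3534}{\left(-4\right) 177 - \frac{354}{14}} + \frac{\left(- \frac{1}{2}\right) \left(-144\right) \left(-133\right)}{30442} = \frac{3534}{-708 - 354 \cdot \frac{1}{14}} - \frac{4788}{15221} = \frac{3534}{-708 - \frac{177}{7}} - \frac{4788}{15221} = \frac{3534}{- \frac{5133}{7}} - \frac{4788}{15221} = 3534 \left(- \frac{7}{5133}\right) - \frac{4788}{15221} = - \frac{8246}{1711} - \frac{4788}{15221} = - \frac{133704634}{26043131}$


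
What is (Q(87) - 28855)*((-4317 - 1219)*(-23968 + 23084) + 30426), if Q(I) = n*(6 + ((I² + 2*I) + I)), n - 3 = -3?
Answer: -142089233750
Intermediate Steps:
n = 0 (n = 3 - 3 = 0)
Q(I) = 0 (Q(I) = 0*(6 + ((I² + 2*I) + I)) = 0*(6 + (I² + 3*I)) = 0*(6 + I² + 3*I) = 0)
(Q(87) - 28855)*((-4317 - 1219)*(-23968 + 23084) + 30426) = (0 - 28855)*((-4317 - 1219)*(-23968 + 23084) + 30426) = -28855*(-5536*(-884) + 30426) = -28855*(4893824 + 30426) = -28855*4924250 = -142089233750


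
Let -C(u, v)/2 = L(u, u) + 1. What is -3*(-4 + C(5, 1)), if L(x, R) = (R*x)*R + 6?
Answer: 804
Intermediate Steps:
L(x, R) = 6 + x*R**2 (L(x, R) = x*R**2 + 6 = 6 + x*R**2)
C(u, v) = -14 - 2*u**3 (C(u, v) = -2*((6 + u*u**2) + 1) = -2*((6 + u**3) + 1) = -2*(7 + u**3) = -14 - 2*u**3)
-3*(-4 + C(5, 1)) = -3*(-4 + (-14 - 2*5**3)) = -3*(-4 + (-14 - 2*125)) = -3*(-4 + (-14 - 250)) = -3*(-4 - 264) = -3*(-268) = 804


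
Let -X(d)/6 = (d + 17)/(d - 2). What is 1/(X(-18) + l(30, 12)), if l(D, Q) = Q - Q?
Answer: -10/3 ≈ -3.3333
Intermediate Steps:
l(D, Q) = 0
X(d) = -6*(17 + d)/(-2 + d) (X(d) = -6*(d + 17)/(d - 2) = -6*(17 + d)/(-2 + d))
1/(X(-18) + l(30, 12)) = 1/(6*(-17 - 1*(-18))/(-2 - 18) + 0) = 1/(6*(-17 + 18)/(-20) + 0) = 1/(6*(-1/20)*1 + 0) = 1/(-3/10 + 0) = 1/(-3/10) = -10/3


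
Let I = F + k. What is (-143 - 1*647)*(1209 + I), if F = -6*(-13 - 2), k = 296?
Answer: -1260050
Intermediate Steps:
F = 90 (F = -6*(-15) = 90)
I = 386 (I = 90 + 296 = 386)
(-143 - 1*647)*(1209 + I) = (-143 - 1*647)*(1209 + 386) = (-143 - 647)*1595 = -790*1595 = -1260050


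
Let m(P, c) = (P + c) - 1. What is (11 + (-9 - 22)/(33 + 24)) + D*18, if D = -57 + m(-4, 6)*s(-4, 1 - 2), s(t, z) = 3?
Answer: -54808/57 ≈ -961.54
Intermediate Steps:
m(P, c) = -1 + P + c
D = -54 (D = -57 + (-1 - 4 + 6)*3 = -57 + 1*3 = -57 + 3 = -54)
(11 + (-9 - 22)/(33 + 24)) + D*18 = (11 + (-9 - 22)/(33 + 24)) - 54*18 = (11 - 31/57) - 972 = 596/57 - 972 = -54808/57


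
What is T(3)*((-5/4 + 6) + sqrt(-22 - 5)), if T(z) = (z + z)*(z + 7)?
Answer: 285 + 180*I*sqrt(3) ≈ 285.0 + 311.77*I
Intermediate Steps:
T(z) = 2*z*(7 + z) (T(z) = (2*z)*(7 + z) = 2*z*(7 + z))
T(3)*((-5/4 + 6) + sqrt(-22 - 5)) = (2*3*(7 + 3))*((-5/4 + 6) + sqrt(-22 - 5)) = (2*3*10)*((-5*1/4 + 6) + sqrt(-27)) = 60*((-5/4 + 6) + 3*I*sqrt(3)) = 60*(19/4 + 3*I*sqrt(3)) = 285 + 180*I*sqrt(3)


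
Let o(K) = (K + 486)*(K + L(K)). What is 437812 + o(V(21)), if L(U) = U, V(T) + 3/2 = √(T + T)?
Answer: 872885/2 + 966*√42 ≈ 4.4270e+5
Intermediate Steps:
V(T) = -3/2 + √2*√T (V(T) = -3/2 + √(T + T) = -3/2 + √(2*T) = -3/2 + √2*√T)
o(K) = 2*K*(486 + K) (o(K) = (K + 486)*(K + K) = (486 + K)*(2*K) = 2*K*(486 + K))
437812 + o(V(21)) = 437812 + 2*(-3/2 + √2*√21)*(486 + (-3/2 + √2*√21)) = 437812 + 2*(-3/2 + √42)*(486 + (-3/2 + √42)) = 437812 + 2*(-3/2 + √42)*(969/2 + √42)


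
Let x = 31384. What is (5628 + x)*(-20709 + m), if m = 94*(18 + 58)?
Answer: -502067780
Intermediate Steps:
m = 7144 (m = 94*76 = 7144)
(5628 + x)*(-20709 + m) = (5628 + 31384)*(-20709 + 7144) = 37012*(-13565) = -502067780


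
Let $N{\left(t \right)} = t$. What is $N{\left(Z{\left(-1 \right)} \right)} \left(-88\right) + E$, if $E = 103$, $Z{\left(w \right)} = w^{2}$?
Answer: $15$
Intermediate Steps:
$N{\left(Z{\left(-1 \right)} \right)} \left(-88\right) + E = \left(-1\right)^{2} \left(-88\right) + 103 = 1 \left(-88\right) + 103 = -88 + 103 = 15$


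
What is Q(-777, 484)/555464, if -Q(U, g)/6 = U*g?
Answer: 40293/9919 ≈ 4.0622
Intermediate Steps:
Q(U, g) = -6*U*g
Q(-777, 484)/555464 = -6*(-777)*484/555464 = 2256408*(1/555464) = 40293/9919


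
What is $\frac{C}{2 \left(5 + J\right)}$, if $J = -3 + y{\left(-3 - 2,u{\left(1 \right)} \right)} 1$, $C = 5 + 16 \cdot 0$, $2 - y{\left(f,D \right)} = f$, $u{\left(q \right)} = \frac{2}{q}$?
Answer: $\frac{5}{18} \approx 0.27778$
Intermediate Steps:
$y{\left(f,D \right)} = 2 - f$
$C = 5$ ($C = 5 + 0 = 5$)
$J = 4$ ($J = -3 + \left(2 - \left(-3 - 2\right)\right) 1 = -3 + \left(2 - -5\right) 1 = -3 + \left(2 + 5\right) 1 = -3 + 7 \cdot 1 = -3 + 7 = 4$)
$\frac{C}{2 \left(5 + J\right)} = \frac{5}{2 \left(5 + 4\right)} = \frac{5}{2 \cdot 9} = \frac{5}{18}$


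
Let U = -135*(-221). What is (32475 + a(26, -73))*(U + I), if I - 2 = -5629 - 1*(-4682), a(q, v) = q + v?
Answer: 936844920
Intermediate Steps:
U = 29835
I = -945 (I = 2 + (-5629 - 1*(-4682)) = 2 + (-5629 + 4682) = 2 - 947 = -945)
(32475 + a(26, -73))*(U + I) = (32475 + (26 - 73))*(29835 - 945) = (32475 - 47)*28890 = 32428*28890 = 936844920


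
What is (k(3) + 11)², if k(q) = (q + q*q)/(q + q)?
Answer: 169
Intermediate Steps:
k(q) = (q + q²)/(2*q) (k(q) = (q + q²)/((2*q)) = (q + q²)*(1/(2*q)) = (q + q²)/(2*q))
(k(3) + 11)² = ((½ + (½)*3) + 11)² = ((½ + 3/2) + 11)² = (2 + 11)² = 13² = 169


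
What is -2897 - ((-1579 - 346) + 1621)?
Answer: -2593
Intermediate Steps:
-2897 - ((-1579 - 346) + 1621) = -2897 - (-1925 + 1621) = -2897 - 1*(-304) = -2897 + 304 = -2593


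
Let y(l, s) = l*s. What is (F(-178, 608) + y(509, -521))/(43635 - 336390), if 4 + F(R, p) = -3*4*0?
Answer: 265193/292755 ≈ 0.90585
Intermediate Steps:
F(R, p) = -4 (F(R, p) = -4 - 3*4*0 = -4 - 12*0 = -4 + 0 = -4)
(F(-178, 608) + y(509, -521))/(43635 - 336390) = (-4 + 509*(-521))/(43635 - 336390) = (-4 - 265189)/(-292755) = -265193*(-1/292755) = 265193/292755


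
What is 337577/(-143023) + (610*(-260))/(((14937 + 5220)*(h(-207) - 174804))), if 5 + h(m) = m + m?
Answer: -13396507381523/5675875807677 ≈ -2.3603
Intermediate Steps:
h(m) = -5 + 2*m (h(m) = -5 + (m + m) = -5 + 2*m)
337577/(-143023) + (610*(-260))/(((14937 + 5220)*(h(-207) - 174804))) = 337577/(-143023) + (610*(-260))/(((14937 + 5220)*((-5 + 2*(-207)) - 174804))) = 337577*(-1/143023) - 158600*1/(20157*((-5 - 414) - 174804)) = -3793/1607 - 158600*1/(20157*(-419 - 174804)) = -3793/1607 - 158600/(20157*(-175223)) = -3793/1607 - 158600/(-3531970011) = -3793/1607 - 158600*(-1/3531970011) = -3793/1607 + 158600/3531970011 = -13396507381523/5675875807677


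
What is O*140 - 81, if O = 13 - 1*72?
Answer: -8341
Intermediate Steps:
O = -59 (O = 13 - 72 = -59)
O*140 - 81 = -59*140 - 81 = -8260 - 81 = -8341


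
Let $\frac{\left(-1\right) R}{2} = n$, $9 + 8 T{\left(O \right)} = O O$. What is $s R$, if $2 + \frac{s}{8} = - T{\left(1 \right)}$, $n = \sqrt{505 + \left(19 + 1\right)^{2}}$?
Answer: $16 \sqrt{905} \approx 481.33$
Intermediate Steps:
$T{\left(O \right)} = - \frac{9}{8} + \frac{O^{2}}{8}$ ($T{\left(O \right)} = - \frac{9}{8} + \frac{O O}{8} = - \frac{9}{8} + \frac{O^{2}}{8}$)
$n = \sqrt{905}$ ($n = \sqrt{505 + 20^{2}} = \sqrt{505 + 400} = \sqrt{905} \approx 30.083$)
$R = - 2 \sqrt{905} \approx -60.166$
$s = -8$ ($s = -16 + 8 \left(- (- \frac{9}{8} + \frac{1^{2}}{8})\right) = -16 + 8 \left(- (- \frac{9}{8} + \frac{1}{8} \cdot 1)\right) = -16 + 8 \left(- (- \frac{9}{8} + \frac{1}{8})\right) = -16 + 8 \left(\left(-1\right) \left(-1\right)\right) = -16 + 8 \cdot 1 = -16 + 8 = -8$)
$s R = - 8 \left(- 2 \sqrt{905}\right) = 16 \sqrt{905}$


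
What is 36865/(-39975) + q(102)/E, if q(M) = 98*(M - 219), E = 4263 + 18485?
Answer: -129695837/90935130 ≈ -1.4262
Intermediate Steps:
E = 22748
q(M) = -21462 + 98*M (q(M) = 98*(-219 + M) = -21462 + 98*M)
36865/(-39975) + q(102)/E = 36865/(-39975) + (-21462 + 98*102)/22748 = 36865*(-1/39975) + (-21462 + 9996)*(1/22748) = -7373/7995 - 11466*1/22748 = -7373/7995 - 5733/11374 = -129695837/90935130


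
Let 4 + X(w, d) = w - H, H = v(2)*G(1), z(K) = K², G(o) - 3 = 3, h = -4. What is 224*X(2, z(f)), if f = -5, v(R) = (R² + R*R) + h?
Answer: -5824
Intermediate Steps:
G(o) = 6 (G(o) = 3 + 3 = 6)
v(R) = -4 + 2*R² (v(R) = (R² + R*R) - 4 = (R² + R²) - 4 = 2*R² - 4 = -4 + 2*R²)
H = 24 (H = (-4 + 2*2²)*6 = (-4 + 2*4)*6 = (-4 + 8)*6 = 4*6 = 24)
X(w, d) = -28 + w (X(w, d) = -4 + (w - 1*24) = -4 + (w - 24) = -4 + (-24 + w) = -28 + w)
224*X(2, z(f)) = 224*(-28 + 2) = 224*(-26) = -5824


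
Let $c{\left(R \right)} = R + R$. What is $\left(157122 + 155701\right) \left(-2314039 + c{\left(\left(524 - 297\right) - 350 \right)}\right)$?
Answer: $-723961576555$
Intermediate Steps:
$c{\left(R \right)} = 2 R$
$\left(157122 + 155701\right) \left(-2314039 + c{\left(\left(524 - 297\right) - 350 \right)}\right) = \left(157122 + 155701\right) \left(-2314039 + 2 \left(\left(524 - 297\right) - 350\right)\right) = 312823 \left(-2314039 + 2 \left(227 - 350\right)\right) = 312823 \left(-2314039 + 2 \left(-123\right)\right) = 312823 \left(-2314039 - 246\right) = 312823 \left(-2314285\right) = -723961576555$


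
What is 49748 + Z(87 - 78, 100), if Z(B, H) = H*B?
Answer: 50648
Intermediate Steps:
Z(B, H) = B*H
49748 + Z(87 - 78, 100) = 49748 + (87 - 78)*100 = 49748 + 9*100 = 49748 + 900 = 50648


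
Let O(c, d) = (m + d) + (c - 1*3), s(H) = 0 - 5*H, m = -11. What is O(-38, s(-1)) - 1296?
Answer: -1343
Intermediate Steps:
s(H) = -5*H
O(c, d) = -14 + c + d (O(c, d) = (-11 + d) + (c - 1*3) = (-11 + d) + (c - 3) = (-11 + d) + (-3 + c) = -14 + c + d)
O(-38, s(-1)) - 1296 = (-14 - 38 - 5*(-1)) - 1296 = (-14 - 38 + 5) - 1296 = -47 - 1296 = -1343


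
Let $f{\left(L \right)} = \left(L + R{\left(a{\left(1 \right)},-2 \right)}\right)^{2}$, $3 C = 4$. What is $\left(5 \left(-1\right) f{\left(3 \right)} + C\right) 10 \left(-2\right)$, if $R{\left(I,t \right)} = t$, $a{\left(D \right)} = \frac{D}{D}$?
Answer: $\frac{220}{3} \approx 73.333$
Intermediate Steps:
$C = \frac{4}{3}$ ($C = \frac{1}{3} \cdot 4 = \frac{4}{3} \approx 1.3333$)
$a{\left(D \right)} = 1$
$f{\left(L \right)} = \left(-2 + L\right)^{2}$ ($f{\left(L \right)} = \left(L - 2\right)^{2} = \left(-2 + L\right)^{2}$)
$\left(5 \left(-1\right) f{\left(3 \right)} + C\right) 10 \left(-2\right) = \left(5 \left(-1\right) \left(-2 + 3\right)^{2} + \frac{4}{3}\right) 10 \left(-2\right) = \left(- 5 \cdot 1^{2} + \frac{4}{3}\right) \left(-20\right) = \left(\left(-5\right) 1 + \frac{4}{3}\right) \left(-20\right) = \left(-5 + \frac{4}{3}\right) \left(-20\right) = \left(- \frac{11}{3}\right) \left(-20\right) = \frac{220}{3}$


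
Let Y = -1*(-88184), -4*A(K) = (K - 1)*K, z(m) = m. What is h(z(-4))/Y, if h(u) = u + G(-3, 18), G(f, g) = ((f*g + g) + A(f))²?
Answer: 1517/88184 ≈ 0.017203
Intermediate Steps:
A(K) = -K*(-1 + K)/4 (A(K) = -(K - 1)*K/4 = -(-1 + K)*K/4 = -K*(-1 + K)/4)
Y = 88184
G(f, g) = (g + f*g + f*(1 - f)/4)² (G(f, g) = ((f*g + g) + f*(1 - f)/4)² = ((g + f*g) + f*(1 - f)/4)² = (g + f*g + f*(1 - f)/4)²)
h(u) = 1521 + u (h(u) = u + (4*18 - 1*(-3)*(-1 - 3) + 4*(-3)*18)²/16 = u + (72 - 1*(-3)*(-4) - 216)²/16 = u + (72 - 12 - 216)²/16 = u + (1/16)*(-156)² = u + (1/16)*24336 = u + 1521 = 1521 + u)
h(z(-4))/Y = (1521 - 4)/88184 = 1517*(1/88184) = 1517/88184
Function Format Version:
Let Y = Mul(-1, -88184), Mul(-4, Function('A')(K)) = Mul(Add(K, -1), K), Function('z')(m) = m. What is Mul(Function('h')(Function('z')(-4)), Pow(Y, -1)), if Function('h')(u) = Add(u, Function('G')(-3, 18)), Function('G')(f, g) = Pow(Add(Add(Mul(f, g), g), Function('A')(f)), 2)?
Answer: Rational(1517, 88184) ≈ 0.017203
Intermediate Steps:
Function('A')(K) = Mul(Rational(-1, 4), K, Add(-1, K)) (Function('A')(K) = Mul(Rational(-1, 4), Mul(Add(K, -1), K)) = Mul(Rational(-1, 4), Mul(Add(-1, K), K)) = Mul(Rational(-1, 4), Mul(K, Add(-1, K))) = Mul(Rational(-1, 4), K, Add(-1, K)))
Y = 88184
Function('G')(f, g) = Pow(Add(g, Mul(f, g), Mul(Rational(1, 4), f, Add(1, Mul(-1, f)))), 2) (Function('G')(f, g) = Pow(Add(Add(Mul(f, g), g), Mul(Rational(1, 4), f, Add(1, Mul(-1, f)))), 2) = Pow(Add(Add(g, Mul(f, g)), Mul(Rational(1, 4), f, Add(1, Mul(-1, f)))), 2) = Pow(Add(g, Mul(f, g), Mul(Rational(1, 4), f, Add(1, Mul(-1, f)))), 2))
Function('h')(u) = Add(1521, u) (Function('h')(u) = Add(u, Mul(Rational(1, 16), Pow(Add(Mul(4, 18), Mul(-1, -3, Add(-1, -3)), Mul(4, -3, 18)), 2))) = Add(u, Mul(Rational(1, 16), Pow(Add(72, Mul(-1, -3, -4), -216), 2))) = Add(u, Mul(Rational(1, 16), Pow(Add(72, -12, -216), 2))) = Add(u, Mul(Rational(1, 16), Pow(-156, 2))) = Add(u, Mul(Rational(1, 16), 24336)) = Add(u, 1521) = Add(1521, u))
Mul(Function('h')(Function('z')(-4)), Pow(Y, -1)) = Mul(Add(1521, -4), Pow(88184, -1)) = Mul(1517, Rational(1, 88184)) = Rational(1517, 88184)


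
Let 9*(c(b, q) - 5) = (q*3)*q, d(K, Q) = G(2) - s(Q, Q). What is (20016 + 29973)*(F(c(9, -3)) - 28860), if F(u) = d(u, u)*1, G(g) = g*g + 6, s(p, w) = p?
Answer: -1442582562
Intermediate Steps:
G(g) = 6 + g**2 (G(g) = g**2 + 6 = 6 + g**2)
d(K, Q) = 10 - Q (d(K, Q) = (6 + 2**2) - Q = (6 + 4) - Q = 10 - Q)
c(b, q) = 5 + q**2/3 (c(b, q) = 5 + ((q*3)*q)/9 = 5 + ((3*q)*q)/9 = 5 + (3*q**2)/9 = 5 + q**2/3)
F(u) = 10 - u (F(u) = (10 - u)*1 = 10 - u)
(20016 + 29973)*(F(c(9, -3)) - 28860) = (20016 + 29973)*((10 - (5 + (1/3)*(-3)**2)) - 28860) = 49989*((10 - (5 + (1/3)*9)) - 28860) = 49989*((10 - (5 + 3)) - 28860) = 49989*((10 - 1*8) - 28860) = 49989*((10 - 8) - 28860) = 49989*(2 - 28860) = 49989*(-28858) = -1442582562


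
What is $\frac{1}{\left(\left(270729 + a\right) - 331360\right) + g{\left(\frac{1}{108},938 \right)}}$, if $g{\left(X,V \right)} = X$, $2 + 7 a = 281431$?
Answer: $- \frac{756}{15442697} \approx -4.8955 \cdot 10^{-5}$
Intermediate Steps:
$a = \frac{281429}{7}$ ($a = - \frac{2}{7} + \frac{1}{7} \cdot 281431 = - \frac{2}{7} + \frac{281431}{7} = \frac{281429}{7} \approx 40204.0$)
$\frac{1}{\left(\left(270729 + a\right) - 331360\right) + g{\left(\frac{1}{108},938 \right)}} = \frac{1}{\left(\left(270729 + \frac{281429}{7}\right) - 331360\right) + \frac{1}{108}} = \frac{1}{\left(\frac{2176532}{7} - 331360\right) + \frac{1}{108}} = \frac{1}{- \frac{142988}{7} + \frac{1}{108}} = \frac{1}{- \frac{15442697}{756}} = - \frac{756}{15442697}$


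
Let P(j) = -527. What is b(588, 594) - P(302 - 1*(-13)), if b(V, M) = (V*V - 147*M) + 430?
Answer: 259383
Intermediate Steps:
b(V, M) = 430 + V² - 147*M (b(V, M) = (V² - 147*M) + 430 = 430 + V² - 147*M)
b(588, 594) - P(302 - 1*(-13)) = (430 + 588² - 147*594) - 1*(-527) = (430 + 345744 - 87318) + 527 = 258856 + 527 = 259383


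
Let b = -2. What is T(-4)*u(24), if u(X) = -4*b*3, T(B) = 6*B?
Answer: -576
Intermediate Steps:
u(X) = 24 (u(X) = -4*(-2)*3 = 8*3 = 24)
T(-4)*u(24) = (6*(-4))*24 = -24*24 = -576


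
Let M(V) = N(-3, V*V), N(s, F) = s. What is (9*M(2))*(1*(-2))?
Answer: 54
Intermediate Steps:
M(V) = -3
(9*M(2))*(1*(-2)) = (9*(-3))*(1*(-2)) = -27*(-2) = 54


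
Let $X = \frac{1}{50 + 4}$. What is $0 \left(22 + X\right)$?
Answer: $0$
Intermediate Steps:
$X = \frac{1}{54} \approx 0.018519$
$0 \left(22 + X\right) = 0 \left(22 + \frac{1}{54}\right) = 0 \cdot \frac{1189}{54} = 0$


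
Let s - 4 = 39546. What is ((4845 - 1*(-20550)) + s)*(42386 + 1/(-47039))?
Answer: 129487019717085/47039 ≈ 2.7528e+9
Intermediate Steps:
s = 39550 (s = 4 + 39546 = 39550)
((4845 - 1*(-20550)) + s)*(42386 + 1/(-47039)) = ((4845 - 1*(-20550)) + 39550)*(42386 + 1/(-47039)) = ((4845 + 20550) + 39550)*(42386 - 1/47039) = (25395 + 39550)*(1993795053/47039) = 64945*(1993795053/47039) = 129487019717085/47039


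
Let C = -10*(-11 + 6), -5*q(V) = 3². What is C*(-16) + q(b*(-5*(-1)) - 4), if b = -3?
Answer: -4009/5 ≈ -801.80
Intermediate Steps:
q(V) = -9/5 (q(V) = -⅕*3² = -⅕*9 = -9/5)
C = 50 (C = -10*(-5) = 50)
C*(-16) + q(b*(-5*(-1)) - 4) = 50*(-16) - 9/5 = -800 - 9/5 = -4009/5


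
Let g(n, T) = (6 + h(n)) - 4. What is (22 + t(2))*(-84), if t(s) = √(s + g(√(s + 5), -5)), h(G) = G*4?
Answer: -1848 - 168*√(1 + √7) ≈ -2168.8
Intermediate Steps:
h(G) = 4*G
g(n, T) = 2 + 4*n (g(n, T) = (6 + 4*n) - 4 = 2 + 4*n)
t(s) = √(2 + s + 4*√(5 + s)) (t(s) = √(s + (2 + 4*√(s + 5))) = √(s + (2 + 4*√(5 + s))) = √(2 + s + 4*√(5 + s)))
(22 + t(2))*(-84) = (22 + √(2 + 2 + 4*√(5 + 2)))*(-84) = (22 + √(2 + 2 + 4*√7))*(-84) = (22 + √(4 + 4*√7))*(-84) = -1848 - 84*√(4 + 4*√7)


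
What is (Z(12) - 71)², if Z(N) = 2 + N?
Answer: 3249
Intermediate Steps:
(Z(12) - 71)² = ((2 + 12) - 71)² = (14 - 71)² = (-57)² = 3249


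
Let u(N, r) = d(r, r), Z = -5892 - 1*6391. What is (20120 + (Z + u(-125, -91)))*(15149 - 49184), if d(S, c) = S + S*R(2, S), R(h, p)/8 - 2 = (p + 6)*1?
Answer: -2320165950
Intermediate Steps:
R(h, p) = 64 + 8*p (R(h, p) = 16 + 8*((p + 6)*1) = 16 + 8*((6 + p)*1) = 16 + 8*(6 + p) = 16 + (48 + 8*p) = 64 + 8*p)
Z = -12283 (Z = -5892 - 6391 = -12283)
d(S, c) = S + S*(64 + 8*S)
u(N, r) = r*(65 + 8*r)
(20120 + (Z + u(-125, -91)))*(15149 - 49184) = (20120 + (-12283 - 91*(65 + 8*(-91))))*(15149 - 49184) = (20120 + (-12283 - 91*(65 - 728)))*(-34035) = (20120 + (-12283 - 91*(-663)))*(-34035) = (20120 + (-12283 + 60333))*(-34035) = (20120 + 48050)*(-34035) = 68170*(-34035) = -2320165950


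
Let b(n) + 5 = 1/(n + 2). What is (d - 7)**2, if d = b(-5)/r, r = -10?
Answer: 9409/225 ≈ 41.818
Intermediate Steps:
b(n) = -5 + 1/(2 + n) (b(n) = -5 + 1/(n + 2) = -5 + 1/(2 + n))
d = 8/15 (d = ((-9 - 5*(-5))/(2 - 5))/(-10) = ((-9 + 25)/(-3))*(-1/10) = -1/3*16*(-1/10) = -16/3*(-1/10) = 8/15 ≈ 0.53333)
(d - 7)**2 = (8/15 - 7)**2 = (-97/15)**2 = 9409/225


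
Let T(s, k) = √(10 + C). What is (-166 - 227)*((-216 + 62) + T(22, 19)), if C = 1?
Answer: 60522 - 393*√11 ≈ 59219.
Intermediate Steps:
T(s, k) = √11 (T(s, k) = √(10 + 1) = √11)
(-166 - 227)*((-216 + 62) + T(22, 19)) = (-166 - 227)*((-216 + 62) + √11) = -393*(-154 + √11) = 60522 - 393*√11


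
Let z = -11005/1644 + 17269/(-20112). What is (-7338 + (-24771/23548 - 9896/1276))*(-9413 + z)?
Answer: 49396659283654673065/713711245632 ≈ 6.9211e+7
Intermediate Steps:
z = -20810233/2755344 (z = -11005*1/1644 + 17269*(-1/20112) = -11005/1644 - 17269/20112 = -20810233/2755344 ≈ -7.5527)
(-7338 + (-24771/23548 - 9896/1276))*(-9413 + z) = (-7338 + (-24771/23548 - 9896/1276))*(-9413 - 20810233/2755344) = (-7338 + (-24771*1/23548 - 9896*1/1276))*(-25956863305/2755344) = (-7338 + (-24771/23548 - 2474/319))*(-25956863305/2755344) = (-7338 - 2281369/259028)*(-25956863305/2755344) = -1903028833/259028*(-25956863305/2755344) = 49396659283654673065/713711245632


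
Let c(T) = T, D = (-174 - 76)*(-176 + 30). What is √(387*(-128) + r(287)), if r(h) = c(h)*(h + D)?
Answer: √10508333 ≈ 3241.7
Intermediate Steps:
D = 36500 (D = -250*(-146) = 36500)
r(h) = h*(36500 + h) (r(h) = h*(h + 36500) = h*(36500 + h))
√(387*(-128) + r(287)) = √(387*(-128) + 287*(36500 + 287)) = √(-49536 + 287*36787) = √(-49536 + 10557869) = √10508333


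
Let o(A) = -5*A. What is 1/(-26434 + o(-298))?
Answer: -1/24944 ≈ -4.0090e-5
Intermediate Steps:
1/(-26434 + o(-298)) = 1/(-26434 - 5*(-298)) = 1/(-26434 + 1490) = 1/(-24944) = -1/24944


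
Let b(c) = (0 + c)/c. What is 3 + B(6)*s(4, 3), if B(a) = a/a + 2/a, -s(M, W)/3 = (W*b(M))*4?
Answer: -45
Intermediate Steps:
b(c) = 1 (b(c) = c/c = 1)
s(M, W) = -12*W (s(M, W) = -3*W*1*4 = -3*W*4 = -12*W)
B(a) = 1 + 2/a
3 + B(6)*s(4, 3) = 3 + ((2 + 6)/6)*(-12*3) = 3 + ((⅙)*8)*(-36) = 3 + (4/3)*(-36) = 3 - 48 = -45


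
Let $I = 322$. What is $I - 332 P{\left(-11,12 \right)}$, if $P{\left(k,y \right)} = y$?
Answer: $-3662$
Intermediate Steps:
$I - 332 P{\left(-11,12 \right)} = 322 - 3984 = -3662$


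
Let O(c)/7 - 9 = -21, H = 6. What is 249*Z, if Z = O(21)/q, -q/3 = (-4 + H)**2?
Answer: 1743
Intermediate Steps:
O(c) = -84 (O(c) = 63 + 7*(-21) = 63 - 147 = -84)
q = -12 (q = -3*(-4 + 6)**2 = -3*2**2 = -3*4 = -12)
Z = 7 (Z = -84/(-12) = -84*(-1/12) = 7)
249*Z = 249*7 = 1743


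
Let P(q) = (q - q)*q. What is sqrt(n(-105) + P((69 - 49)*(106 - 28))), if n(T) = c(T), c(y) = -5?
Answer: I*sqrt(5) ≈ 2.2361*I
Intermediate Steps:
n(T) = -5
P(q) = 0 (P(q) = 0*q = 0)
sqrt(n(-105) + P((69 - 49)*(106 - 28))) = sqrt(-5 + 0) = sqrt(-5) = I*sqrt(5)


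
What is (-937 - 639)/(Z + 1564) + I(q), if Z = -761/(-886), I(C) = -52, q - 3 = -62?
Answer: -73492516/1386465 ≈ -53.007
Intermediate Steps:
q = -59 (q = 3 - 62 = -59)
Z = 761/886 (Z = -761*(-1/886) = 761/886 ≈ 0.85892)
(-937 - 639)/(Z + 1564) + I(q) = (-937 - 639)/(761/886 + 1564) - 52 = -1576/1386465/886 - 52 = -1576*886/1386465 - 52 = -1396336/1386465 - 52 = -73492516/1386465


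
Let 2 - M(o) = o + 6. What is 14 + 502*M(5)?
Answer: -4504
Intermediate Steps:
M(o) = -4 - o (M(o) = 2 - (o + 6) = 2 - (6 + o) = 2 + (-6 - o) = -4 - o)
14 + 502*M(5) = 14 + 502*(-4 - 1*5) = 14 + 502*(-4 - 5) = 14 + 502*(-9) = 14 - 4518 = -4504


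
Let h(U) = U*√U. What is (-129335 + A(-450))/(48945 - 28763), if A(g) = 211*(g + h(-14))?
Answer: -224285/20182 - 1477*I*√14/10091 ≈ -11.113 - 0.54766*I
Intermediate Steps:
h(U) = U^(3/2)
A(g) = 211*g - 2954*I*√14 (A(g) = 211*(g + (-14)^(3/2)) = 211*(g - 14*I*√14) = 211*g - 2954*I*√14)
(-129335 + A(-450))/(48945 - 28763) = (-129335 + (211*(-450) - 2954*I*√14))/(48945 - 28763) = (-129335 + (-94950 - 2954*I*√14))/20182 = (-224285 - 2954*I*√14)*(1/20182) = -224285/20182 - 1477*I*√14/10091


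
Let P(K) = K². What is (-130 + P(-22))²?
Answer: 125316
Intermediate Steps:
(-130 + P(-22))² = (-130 + (-22)²)² = (-130 + 484)² = 354² = 125316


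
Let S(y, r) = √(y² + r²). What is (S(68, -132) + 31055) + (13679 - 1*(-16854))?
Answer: 61588 + 4*√1378 ≈ 61737.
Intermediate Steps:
S(y, r) = √(r² + y²)
(S(68, -132) + 31055) + (13679 - 1*(-16854)) = (√((-132)² + 68²) + 31055) + (13679 - 1*(-16854)) = (√(17424 + 4624) + 31055) + (13679 + 16854) = (√22048 + 31055) + 30533 = (4*√1378 + 31055) + 30533 = (31055 + 4*√1378) + 30533 = 61588 + 4*√1378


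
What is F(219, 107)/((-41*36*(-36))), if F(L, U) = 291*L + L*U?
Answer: 14527/8856 ≈ 1.6404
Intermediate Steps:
F(219, 107)/((-41*36*(-36))) = (219*(291 + 107))/((-41*36*(-36))) = (219*398)/((-1476*(-36))) = 87162/53136 = 87162*(1/53136) = 14527/8856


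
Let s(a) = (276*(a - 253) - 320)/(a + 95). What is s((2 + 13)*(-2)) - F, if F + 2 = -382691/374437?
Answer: -29292793311/24338405 ≈ -1203.6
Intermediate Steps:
F = -1131565/374437 (F = -2 - 382691/374437 = -1131565/374437 ≈ -3.0220)
s(a) = (-70148 + 276*a)/(95 + a) (s(a) = (276*(-253 + a) - 320)/(95 + a) = ((-69828 + 276*a) - 320)/(95 + a) = (-70148 + 276*a)/(95 + a))
s((2 + 13)*(-2)) - F = 4*(-17537 + 69*((2 + 13)*(-2)))/(95 + (2 + 13)*(-2)) - 1*(-1131565/374437) = 4*(-17537 + 69*(15*(-2)))/(95 + 15*(-2)) + 1131565/374437 = 4*(-17537 + 69*(-30))/(95 - 30) + 1131565/374437 = 4*(-17537 - 2070)/65 + 1131565/374437 = 4*(1/65)*(-19607) + 1131565/374437 = -78428/65 + 1131565/374437 = -29292793311/24338405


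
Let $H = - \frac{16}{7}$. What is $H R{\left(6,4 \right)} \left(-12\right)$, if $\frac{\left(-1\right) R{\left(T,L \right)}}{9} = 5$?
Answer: $- \frac{8640}{7} \approx -1234.3$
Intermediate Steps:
$R{\left(T,L \right)} = -45$ ($R{\left(T,L \right)} = \left(-9\right) 5 = -45$)
$H = - \frac{16}{7}$ ($H = \left(-16\right) \frac{1}{7} = - \frac{16}{7} \approx -2.2857$)
$H R{\left(6,4 \right)} \left(-12\right) = \left(- \frac{16}{7}\right) \left(-45\right) \left(-12\right) = \frac{720}{7} \left(-12\right) = - \frac{8640}{7}$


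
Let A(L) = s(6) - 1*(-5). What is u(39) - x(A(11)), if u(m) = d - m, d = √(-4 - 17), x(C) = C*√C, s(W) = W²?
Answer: -39 - 41*√41 + I*√21 ≈ -301.53 + 4.5826*I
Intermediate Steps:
A(L) = 41 (A(L) = 6² - 1*(-5) = 36 + 5 = 41)
x(C) = C^(3/2)
d = I*√21 (d = √(-21) = I*√21 ≈ 4.5826*I)
u(m) = -m + I*√21 (u(m) = I*√21 - m = -m + I*√21)
u(39) - x(A(11)) = (-1*39 + I*√21) - 41^(3/2) = (-39 + I*√21) - 41*√41 = -39 - 41*√41 + I*√21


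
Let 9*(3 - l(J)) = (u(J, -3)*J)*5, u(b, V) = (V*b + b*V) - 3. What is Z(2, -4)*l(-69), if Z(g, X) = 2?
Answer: 31516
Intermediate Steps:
u(b, V) = -3 + 2*V*b (u(b, V) = (V*b + V*b) - 3 = 2*V*b - 3 = -3 + 2*V*b)
l(J) = 3 - 5*J*(-3 - 6*J)/9 (l(J) = 3 - (-3 + 2*(-3)*J)*J*5/9 = 3 - (-3 - 6*J)*J*5/9 = 3 - J*(-3 - 6*J)*5/9 = 3 - 5*J*(-3 - 6*J)/9)
Z(2, -4)*l(-69) = 2*(3 + (5/3)*(-69)*(1 + 2*(-69))) = 2*(3 + (5/3)*(-69)*(1 - 138)) = 2*(3 + (5/3)*(-69)*(-137)) = 2*(3 + 15755) = 2*15758 = 31516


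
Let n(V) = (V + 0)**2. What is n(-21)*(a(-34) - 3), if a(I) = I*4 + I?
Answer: -76293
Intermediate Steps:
n(V) = V**2
a(I) = 5*I (a(I) = 4*I + I = 5*I)
n(-21)*(a(-34) - 3) = (-21)**2*(5*(-34) - 3) = 441*(-170 - 3) = 441*(-173) = -76293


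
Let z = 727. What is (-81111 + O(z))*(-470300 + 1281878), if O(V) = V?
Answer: -65237885952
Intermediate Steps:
(-81111 + O(z))*(-470300 + 1281878) = (-81111 + 727)*(-470300 + 1281878) = -80384*811578 = -65237885952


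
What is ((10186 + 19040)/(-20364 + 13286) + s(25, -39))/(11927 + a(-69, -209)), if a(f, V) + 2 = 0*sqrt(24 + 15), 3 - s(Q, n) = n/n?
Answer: -1507/8440515 ≈ -0.00017854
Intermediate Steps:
s(Q, n) = 2 (s(Q, n) = 3 - n/n = 3 - 1*1 = 3 - 1 = 2)
a(f, V) = -2 (a(f, V) = -2 + 0*sqrt(24 + 15) = -2 + 0*sqrt(39) = -2 + 0 = -2)
((10186 + 19040)/(-20364 + 13286) + s(25, -39))/(11927 + a(-69, -209)) = ((10186 + 19040)/(-20364 + 13286) + 2)/(11927 - 2) = (29226/(-7078) + 2)/11925 = (29226*(-1/7078) + 2)*(1/11925) = (-14613/3539 + 2)*(1/11925) = -7535/3539*1/11925 = -1507/8440515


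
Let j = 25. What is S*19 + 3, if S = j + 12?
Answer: 706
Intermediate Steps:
S = 37 (S = 25 + 12 = 37)
S*19 + 3 = 37*19 + 3 = 703 + 3 = 706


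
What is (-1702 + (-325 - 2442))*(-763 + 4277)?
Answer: -15704066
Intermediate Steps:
(-1702 + (-325 - 2442))*(-763 + 4277) = (-1702 - 2767)*3514 = -4469*3514 = -15704066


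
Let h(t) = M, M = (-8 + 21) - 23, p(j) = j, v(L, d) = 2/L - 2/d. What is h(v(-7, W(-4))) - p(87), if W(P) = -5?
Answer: -97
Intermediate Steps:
v(L, d) = -2/d + 2/L
M = -10 (M = 13 - 23 = -10)
h(t) = -10
h(v(-7, W(-4))) - p(87) = -10 - 1*87 = -10 - 87 = -97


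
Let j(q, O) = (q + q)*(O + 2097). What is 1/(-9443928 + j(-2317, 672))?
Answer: -1/22275474 ≈ -4.4892e-8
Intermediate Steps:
j(q, O) = 2*q*(2097 + O) (j(q, O) = (2*q)*(2097 + O) = 2*q*(2097 + O))
1/(-9443928 + j(-2317, 672)) = 1/(-9443928 + 2*(-2317)*(2097 + 672)) = 1/(-9443928 + 2*(-2317)*2769) = 1/(-9443928 - 12831546) = 1/(-22275474) = -1/22275474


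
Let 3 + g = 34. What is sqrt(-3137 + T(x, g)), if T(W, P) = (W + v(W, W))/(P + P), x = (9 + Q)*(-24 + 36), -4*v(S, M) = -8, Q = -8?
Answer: 2*I*sqrt(753610)/31 ≈ 56.007*I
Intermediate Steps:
v(S, M) = 2 (v(S, M) = -1/4*(-8) = 2)
g = 31 (g = -3 + 34 = 31)
x = 12 (x = (9 - 8)*(-24 + 36) = 1*12 = 12)
T(W, P) = (2 + W)/(2*P) (T(W, P) = (W + 2)/(P + P) = (2 + W)/((2*P)) = (2 + W)*(1/(2*P)) = (2 + W)/(2*P))
sqrt(-3137 + T(x, g)) = sqrt(-3137 + (1/2)*(2 + 12)/31) = sqrt(-3137 + (1/2)*(1/31)*14) = sqrt(-3137 + 7/31) = sqrt(-97240/31) = 2*I*sqrt(753610)/31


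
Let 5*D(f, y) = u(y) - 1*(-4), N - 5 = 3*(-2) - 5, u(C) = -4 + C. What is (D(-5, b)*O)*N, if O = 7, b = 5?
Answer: -42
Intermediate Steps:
N = -6 (N = 5 + (3*(-2) - 5) = 5 + (-6 - 5) = 5 - 11 = -6)
D(f, y) = y/5 (D(f, y) = ((-4 + y) - 1*(-4))/5 = ((-4 + y) + 4)/5 = y/5)
(D(-5, b)*O)*N = (((⅕)*5)*7)*(-6) = (1*7)*(-6) = 7*(-6) = -42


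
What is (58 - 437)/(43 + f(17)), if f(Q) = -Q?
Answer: -379/26 ≈ -14.577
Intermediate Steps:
(58 - 437)/(43 + f(17)) = (58 - 437)/(43 - 1*17) = -379/(43 - 17) = -379/26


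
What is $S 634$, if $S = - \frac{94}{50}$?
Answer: $- \frac{29798}{25} \approx -1191.9$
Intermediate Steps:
$S = - \frac{47}{25}$ ($S = \left(-94\right) \frac{1}{50} = - \frac{47}{25} \approx -1.88$)
$S 634 = \left(- \frac{47}{25}\right) 634 = - \frac{29798}{25}$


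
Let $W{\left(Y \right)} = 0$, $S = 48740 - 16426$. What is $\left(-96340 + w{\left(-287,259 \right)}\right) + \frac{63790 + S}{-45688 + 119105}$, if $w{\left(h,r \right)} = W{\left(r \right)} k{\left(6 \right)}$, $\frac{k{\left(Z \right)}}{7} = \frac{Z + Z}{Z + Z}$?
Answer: $- \frac{7072897676}{73417} \approx -96339.0$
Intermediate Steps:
$S = 32314$ ($S = 48740 - 16426 = 32314$)
$k{\left(Z \right)} = 7$ ($k{\left(Z \right)} = 7 \frac{Z + Z}{Z + Z} = 7 \frac{2 Z}{2 Z} = 7 \cdot 2 Z \frac{1}{2 Z} = 7 \cdot 1 = 7$)
$w{\left(h,r \right)} = 0$ ($w{\left(h,r \right)} = 0 \cdot 7 = 0$)
$\left(-96340 + w{\left(-287,259 \right)}\right) + \frac{63790 + S}{-45688 + 119105} = \left(-96340 + 0\right) + \frac{63790 + 32314}{-45688 + 119105} = -96340 + \frac{96104}{73417} = - \frac{7072897676}{73417}$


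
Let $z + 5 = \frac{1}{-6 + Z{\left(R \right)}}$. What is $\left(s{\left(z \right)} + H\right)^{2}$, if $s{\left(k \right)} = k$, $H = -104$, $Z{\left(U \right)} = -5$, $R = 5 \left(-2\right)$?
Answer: $\frac{1440000}{121} \approx 11901.0$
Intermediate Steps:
$R = -10$
$z = - \frac{56}{11}$ ($z = -5 + \frac{1}{-6 - 5} = -5 + \frac{1}{-11} = -5 - \frac{1}{11} = - \frac{56}{11} \approx -5.0909$)
$\left(s{\left(z \right)} + H\right)^{2} = \left(- \frac{56}{11} - 104\right)^{2} = \left(- \frac{1200}{11}\right)^{2} = \frac{1440000}{121}$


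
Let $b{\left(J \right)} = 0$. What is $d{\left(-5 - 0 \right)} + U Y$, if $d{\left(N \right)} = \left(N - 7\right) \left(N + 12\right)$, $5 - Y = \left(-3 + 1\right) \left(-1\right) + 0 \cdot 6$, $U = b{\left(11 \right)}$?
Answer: $-84$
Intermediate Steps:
$U = 0$
$Y = 3$ ($Y = 5 - \left(\left(-3 + 1\right) \left(-1\right) + 0 \cdot 6\right) = 5 - \left(\left(-2\right) \left(-1\right) + 0\right) = 5 - \left(2 + 0\right) = 5 - 2 = 3$)
$d{\left(N \right)} = \left(-7 + N\right) \left(12 + N\right)$
$d{\left(-5 - 0 \right)} + U Y = \left(-84 + \left(-5 - 0\right)^{2} + 5 \left(-5 - 0\right)\right) + 0 \cdot 3 = \left(-84 + \left(-5 + 0\right)^{2} + 5 \left(-5 + 0\right)\right) + 0 = \left(-84 + \left(-5\right)^{2} + 5 \left(-5\right)\right) + 0 = \left(-84 + 25 - 25\right) + 0 = -84 + 0 = -84$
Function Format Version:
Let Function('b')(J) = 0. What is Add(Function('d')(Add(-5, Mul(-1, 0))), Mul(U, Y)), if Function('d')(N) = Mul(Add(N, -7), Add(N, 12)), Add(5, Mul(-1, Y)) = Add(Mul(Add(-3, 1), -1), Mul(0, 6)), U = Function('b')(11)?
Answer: -84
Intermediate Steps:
U = 0
Y = 3 (Y = Add(5, Mul(-1, Add(Mul(Add(-3, 1), -1), Mul(0, 6)))) = Add(5, Mul(-1, Add(Mul(-2, -1), 0))) = Add(5, Mul(-1, Add(2, 0))) = Add(5, Mul(-1, 2)) = Add(5, -2) = 3)
Function('d')(N) = Mul(Add(-7, N), Add(12, N))
Add(Function('d')(Add(-5, Mul(-1, 0))), Mul(U, Y)) = Add(Add(-84, Pow(Add(-5, Mul(-1, 0)), 2), Mul(5, Add(-5, Mul(-1, 0)))), Mul(0, 3)) = Add(Add(-84, Pow(Add(-5, 0), 2), Mul(5, Add(-5, 0))), 0) = Add(Add(-84, Pow(-5, 2), Mul(5, -5)), 0) = Add(Add(-84, 25, -25), 0) = Add(-84, 0) = -84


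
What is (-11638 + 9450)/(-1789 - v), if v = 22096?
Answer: 2188/23885 ≈ 0.091606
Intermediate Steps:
(-11638 + 9450)/(-1789 - v) = (-11638 + 9450)/(-1789 - 1*22096) = -2188/(-1789 - 22096) = -2188/(-23885) = -2188*(-1/23885) = 2188/23885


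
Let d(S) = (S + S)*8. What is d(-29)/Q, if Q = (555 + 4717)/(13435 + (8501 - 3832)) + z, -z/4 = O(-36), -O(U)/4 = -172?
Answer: 1050032/6227117 ≈ 0.16862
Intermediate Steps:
O(U) = 688 (O(U) = -4*(-172) = 688)
z = -2752 (z = -4*688 = -2752)
Q = -6227117/2263 (Q = (555 + 4717)/(13435 + (8501 - 3832)) - 2752 = 5272/(13435 + 4669) - 2752 = 5272/18104 - 2752 = 5272*(1/18104) - 2752 = 659/2263 - 2752 = -6227117/2263 ≈ -2751.7)
d(S) = 16*S (d(S) = (2*S)*8 = 16*S)
d(-29)/Q = (16*(-29))/(-6227117/2263) = -464*(-2263/6227117) = 1050032/6227117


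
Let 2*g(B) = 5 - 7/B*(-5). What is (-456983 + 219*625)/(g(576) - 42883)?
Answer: 368764416/49398301 ≈ 7.4651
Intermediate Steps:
g(B) = 5/2 + 35/(2*B) (g(B) = (5 - 7/B*(-5))/2 = (5 + 35/B)/2 = 5/2 + 35/(2*B))
(-456983 + 219*625)/(g(576) - 42883) = (-456983 + 219*625)/((5/2)*(7 + 576)/576 - 42883) = (-456983 + 136875)/((5/2)*(1/576)*583 - 42883) = -320108/(2915/1152 - 42883) = -320108/(-49398301/1152) = -320108*(-1152/49398301) = 368764416/49398301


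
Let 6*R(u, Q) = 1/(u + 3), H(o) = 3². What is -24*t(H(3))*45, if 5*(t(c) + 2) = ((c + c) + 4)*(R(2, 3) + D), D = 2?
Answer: -37512/5 ≈ -7502.4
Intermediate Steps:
H(o) = 9
R(u, Q) = 1/(6*(3 + u)) (R(u, Q) = 1/(6*(u + 3)) = 1/(6*(3 + u)))
t(c) = -28/75 + 61*c/75 (t(c) = -2 + (((c + c) + 4)*(1/(6*(3 + 2)) + 2))/5 = -2 + ((2*c + 4)*((⅙)/5 + 2))/5 = -2 + ((4 + 2*c)*((⅙)*(⅕) + 2))/5 = -2 + ((4 + 2*c)*(1/30 + 2))/5 = -2 + ((4 + 2*c)*(61/30))/5 = -2 + (122/15 + 61*c/15)/5 = -2 + (122/75 + 61*c/75) = -28/75 + 61*c/75)
-24*t(H(3))*45 = -24*(-28/75 + (61/75)*9)*45 = -24*(-28/75 + 183/25)*45 = -24*521/75*45 = -4168/25*45 = -37512/5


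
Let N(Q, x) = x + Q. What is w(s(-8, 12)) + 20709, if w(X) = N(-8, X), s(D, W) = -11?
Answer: 20690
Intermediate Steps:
N(Q, x) = Q + x
w(X) = -8 + X
w(s(-8, 12)) + 20709 = (-8 - 11) + 20709 = -19 + 20709 = 20690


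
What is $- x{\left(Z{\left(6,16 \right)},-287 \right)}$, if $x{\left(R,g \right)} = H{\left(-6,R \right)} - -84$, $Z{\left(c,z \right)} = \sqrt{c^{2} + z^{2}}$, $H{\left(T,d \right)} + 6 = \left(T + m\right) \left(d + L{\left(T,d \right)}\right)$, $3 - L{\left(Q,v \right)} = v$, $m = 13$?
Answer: $-99$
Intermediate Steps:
$L{\left(Q,v \right)} = 3 - v$
$H{\left(T,d \right)} = 33 + 3 T$ ($H{\left(T,d \right)} = -6 + \left(T + 13\right) \left(d - \left(-3 + d\right)\right) = -6 + \left(13 + T\right) 3 = -6 + \left(39 + 3 T\right) = 33 + 3 T$)
$x{\left(R,g \right)} = 99$ ($x{\left(R,g \right)} = \left(33 + 3 \left(-6\right)\right) - -84 = \left(33 - 18\right) + 84 = 15 + 84 = 99$)
$- x{\left(Z{\left(6,16 \right)},-287 \right)} = \left(-1\right) 99 = -99$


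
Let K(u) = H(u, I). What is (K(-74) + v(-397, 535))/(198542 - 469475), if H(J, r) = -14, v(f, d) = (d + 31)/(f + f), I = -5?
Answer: 1947/35853467 ≈ 5.4304e-5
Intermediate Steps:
v(f, d) = (31 + d)/(2*f) (v(f, d) = (31 + d)/((2*f)) = (31 + d)*(1/(2*f)) = (31 + d)/(2*f))
K(u) = -14
(K(-74) + v(-397, 535))/(198542 - 469475) = (-14 + (½)*(31 + 535)/(-397))/(198542 - 469475) = (-14 + (½)*(-1/397)*566)/(-270933) = (-14 - 283/397)*(-1/270933) = -5841/397*(-1/270933) = 1947/35853467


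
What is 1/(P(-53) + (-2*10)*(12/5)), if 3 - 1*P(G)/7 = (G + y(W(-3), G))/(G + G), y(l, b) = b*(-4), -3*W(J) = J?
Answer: -2/33 ≈ -0.060606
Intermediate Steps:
W(J) = -J/3
y(l, b) = -4*b
P(G) = 63/2 (P(G) = 21 - 7*(G - 4*G)/(G + G) = 21 - 7*(-3*G)/(2*G) = 21 - 7*(-3*G)*1/(2*G) = 21 - 7*(-3/2) = 21 + 21/2 = 63/2)
1/(P(-53) + (-2*10)*(12/5)) = 1/(63/2 + (-2*10)*(12/5)) = 1/(63/2 - 240/5) = 1/(63/2 - 20*12/5) = 1/(63/2 - 48) = 1/(-33/2) = -2/33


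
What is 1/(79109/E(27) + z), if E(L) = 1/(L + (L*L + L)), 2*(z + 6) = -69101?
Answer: 2/123815581 ≈ 1.6153e-8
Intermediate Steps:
z = -69113/2 (z = -6 + (1/2)*(-69101) = -6 - 69101/2 = -69113/2 ≈ -34557.)
E(L) = 1/(L**2 + 2*L) (E(L) = 1/(L + (L**2 + L)) = 1/(L + (L + L**2)) = 1/(L**2 + 2*L))
1/(79109/E(27) + z) = 1/(79109/((1/(27*(2 + 27)))) - 69113/2) = 1/(79109/(((1/27)/29)) - 69113/2) = 1/(79109/(((1/27)*(1/29))) - 69113/2) = 1/(79109/(1/783) - 69113/2) = 1/(79109*783 - 69113/2) = 1/(61942347 - 69113/2) = 1/(123815581/2) = 2/123815581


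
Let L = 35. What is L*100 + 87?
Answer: 3587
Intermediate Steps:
L*100 + 87 = 35*100 + 87 = 3500 + 87 = 3587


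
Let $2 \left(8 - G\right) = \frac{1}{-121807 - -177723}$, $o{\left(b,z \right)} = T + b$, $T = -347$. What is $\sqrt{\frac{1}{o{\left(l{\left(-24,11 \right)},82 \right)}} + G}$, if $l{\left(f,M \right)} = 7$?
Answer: $\frac{3 \sqrt{20072309245590}}{4752860} \approx 2.8279$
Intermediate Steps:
$o{\left(b,z \right)} = -347 + b$
$G = \frac{894655}{111832}$ ($G = 8 - \frac{1}{2 \left(-121807 - -177723\right)} = 8 - \frac{1}{2 \left(-121807 + 177723\right)} = 8 - \frac{1}{2 \cdot 55916} = 8 - \frac{1}{111832} = \frac{894655}{111832} \approx 8.0$)
$\sqrt{\frac{1}{o{\left(l{\left(-24,11 \right)},82 \right)}} + G} = \sqrt{\frac{1}{-347 + 7} + \frac{894655}{111832}} = \sqrt{\frac{1}{-340} + \frac{894655}{111832}} = \sqrt{- \frac{1}{340} + \frac{894655}{111832}} = \sqrt{\frac{76017717}{9505720}} = \frac{3 \sqrt{20072309245590}}{4752860}$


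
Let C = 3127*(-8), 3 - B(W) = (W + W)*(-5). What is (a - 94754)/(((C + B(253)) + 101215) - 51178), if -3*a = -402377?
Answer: 118115/82662 ≈ 1.4289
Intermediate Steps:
a = 402377/3 (a = -⅓*(-402377) = 402377/3 ≈ 1.3413e+5)
B(W) = 3 + 10*W (B(W) = 3 - (W + W)*(-5) = 3 - 2*W*(-5) = 3 - (-10)*W = 3 + 10*W)
C = -25016
(a - 94754)/(((C + B(253)) + 101215) - 51178) = (402377/3 - 94754)/(((-25016 + (3 + 10*253)) + 101215) - 51178) = 118115/(3*(((-25016 + (3 + 2530)) + 101215) - 51178)) = 118115/(3*(((-25016 + 2533) + 101215) - 51178)) = 118115/(3*((-22483 + 101215) - 51178)) = 118115/(3*(78732 - 51178)) = (118115/3)/27554 = (118115/3)*(1/27554) = 118115/82662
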